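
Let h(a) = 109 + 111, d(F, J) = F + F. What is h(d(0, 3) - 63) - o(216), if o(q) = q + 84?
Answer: -80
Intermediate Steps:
d(F, J) = 2*F
o(q) = 84 + q
h(a) = 220
h(d(0, 3) - 63) - o(216) = 220 - (84 + 216) = 220 - 1*300 = 220 - 300 = -80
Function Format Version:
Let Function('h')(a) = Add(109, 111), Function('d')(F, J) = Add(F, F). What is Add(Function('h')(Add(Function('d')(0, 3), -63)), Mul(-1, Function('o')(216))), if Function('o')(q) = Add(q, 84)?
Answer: -80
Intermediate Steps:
Function('d')(F, J) = Mul(2, F)
Function('o')(q) = Add(84, q)
Function('h')(a) = 220
Add(Function('h')(Add(Function('d')(0, 3), -63)), Mul(-1, Function('o')(216))) = Add(220, Mul(-1, Add(84, 216))) = Add(220, Mul(-1, 300)) = Add(220, -300) = -80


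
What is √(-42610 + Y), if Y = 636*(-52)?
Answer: I*√75682 ≈ 275.1*I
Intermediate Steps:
Y = -33072
√(-42610 + Y) = √(-42610 - 33072) = √(-75682) = I*√75682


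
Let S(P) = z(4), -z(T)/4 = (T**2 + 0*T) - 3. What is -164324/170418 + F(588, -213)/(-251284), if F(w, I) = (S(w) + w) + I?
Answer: -20673518515/21411658356 ≈ -0.96553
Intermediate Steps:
z(T) = 12 - 4*T**2 (z(T) = -4*((T**2 + 0*T) - 3) = -4*((T**2 + 0) - 3) = -4*(T**2 - 3) = -4*(-3 + T**2) = 12 - 4*T**2)
S(P) = -52 (S(P) = 12 - 4*4**2 = 12 - 4*16 = 12 - 64 = -52)
F(w, I) = -52 + I + w (F(w, I) = (-52 + w) + I = -52 + I + w)
-164324/170418 + F(588, -213)/(-251284) = -164324/170418 + (-52 - 213 + 588)/(-251284) = -164324*1/170418 + 323*(-1/251284) = -82162/85209 - 323/251284 = -20673518515/21411658356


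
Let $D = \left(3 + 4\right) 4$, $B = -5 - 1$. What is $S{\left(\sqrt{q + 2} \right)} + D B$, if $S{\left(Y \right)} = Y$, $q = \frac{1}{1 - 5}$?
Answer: $-168 + \frac{\sqrt{7}}{2} \approx -166.68$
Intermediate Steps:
$q = - \frac{1}{4}$ ($q = \frac{1}{-4} = - \frac{1}{4} \approx -0.25$)
$B = -6$ ($B = -5 - 1 = -6$)
$D = 28$ ($D = 7 \cdot 4 = 28$)
$S{\left(\sqrt{q + 2} \right)} + D B = \sqrt{- \frac{1}{4} + 2} + 28 \left(-6\right) = \sqrt{\frac{7}{4}} - 168 = \frac{\sqrt{7}}{2} - 168 = -168 + \frac{\sqrt{7}}{2}$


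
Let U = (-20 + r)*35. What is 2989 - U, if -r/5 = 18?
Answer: 6839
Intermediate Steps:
r = -90 (r = -5*18 = -90)
U = -3850 (U = (-20 - 90)*35 = -110*35 = -3850)
2989 - U = 2989 - 1*(-3850) = 2989 + 3850 = 6839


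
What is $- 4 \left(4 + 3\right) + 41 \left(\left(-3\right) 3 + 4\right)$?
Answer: $-233$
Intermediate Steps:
$- 4 \left(4 + 3\right) + 41 \left(\left(-3\right) 3 + 4\right) = \left(-4\right) 7 + 41 \left(-9 + 4\right) = -28 + 41 \left(-5\right) = -28 - 205 = -233$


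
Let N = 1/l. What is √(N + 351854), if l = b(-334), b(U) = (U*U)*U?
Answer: √4378731947665810/111556 ≈ 593.17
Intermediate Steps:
b(U) = U³ (b(U) = U²*U = U³)
l = -37259704 (l = (-334)³ = -37259704)
N = -1/37259704 (N = 1/(-37259704) = -1/37259704 ≈ -2.6839e-8)
√(N + 351854) = √(-1/37259704 + 351854) = √(13109975891215/37259704) = √4378731947665810/111556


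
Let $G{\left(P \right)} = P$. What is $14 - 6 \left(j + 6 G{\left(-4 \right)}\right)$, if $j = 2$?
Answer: $146$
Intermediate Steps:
$14 - 6 \left(j + 6 G{\left(-4 \right)}\right) = 14 - 6 \left(2 + 6 \left(-4\right)\right) = 14 - 6 \left(2 - 24\right) = 14 - -132 = 14 + 132 = 146$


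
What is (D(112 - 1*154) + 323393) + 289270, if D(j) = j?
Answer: 612621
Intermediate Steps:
(D(112 - 1*154) + 323393) + 289270 = ((112 - 1*154) + 323393) + 289270 = ((112 - 154) + 323393) + 289270 = (-42 + 323393) + 289270 = 323351 + 289270 = 612621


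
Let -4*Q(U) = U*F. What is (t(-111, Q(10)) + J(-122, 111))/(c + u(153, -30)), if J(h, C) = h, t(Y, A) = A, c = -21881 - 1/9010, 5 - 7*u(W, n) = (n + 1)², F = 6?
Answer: 8640590/1387567037 ≈ 0.0062272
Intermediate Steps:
u(W, n) = 5/7 - (1 + n)²/7 (u(W, n) = 5/7 - (n + 1)²/7 = 5/7 - (1 + n)²/7)
Q(U) = -3*U/2 (Q(U) = -U*6/4 = -3*U/2)
c = -197147811/9010 (c = -21881 - 1*1/9010 = -21881 - 1/9010 = -197147811/9010 ≈ -21881.)
(t(-111, Q(10)) + J(-122, 111))/(c + u(153, -30)) = (-3/2*10 - 122)/(-197147811/9010 + (5/7 - (1 - 30)²/7)) = (-15 - 122)/(-197147811/9010 + (5/7 - ⅐*(-29)²)) = -137/(-197147811/9010 + (5/7 - ⅐*841)) = -137/(-197147811/9010 + (5/7 - 841/7)) = -137/(-197147811/9010 - 836/7) = -137/(-1387567037/63070) = -137*(-63070/1387567037) = 8640590/1387567037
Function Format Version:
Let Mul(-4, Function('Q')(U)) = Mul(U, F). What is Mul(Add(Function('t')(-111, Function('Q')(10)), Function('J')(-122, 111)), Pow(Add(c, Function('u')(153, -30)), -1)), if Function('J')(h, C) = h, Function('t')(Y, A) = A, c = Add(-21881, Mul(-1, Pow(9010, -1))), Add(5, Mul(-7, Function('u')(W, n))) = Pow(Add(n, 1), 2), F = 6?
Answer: Rational(8640590, 1387567037) ≈ 0.0062272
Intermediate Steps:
Function('u')(W, n) = Add(Rational(5, 7), Mul(Rational(-1, 7), Pow(Add(1, n), 2))) (Function('u')(W, n) = Add(Rational(5, 7), Mul(Rational(-1, 7), Pow(Add(n, 1), 2))) = Add(Rational(5, 7), Mul(Rational(-1, 7), Pow(Add(1, n), 2))))
Function('Q')(U) = Mul(Rational(-3, 2), U) (Function('Q')(U) = Mul(Rational(-1, 4), Mul(U, 6)) = Mul(Rational(-1, 4), Mul(6, U)) = Mul(Rational(-3, 2), U))
c = Rational(-197147811, 9010) (c = Add(-21881, Mul(-1, Rational(1, 9010))) = Add(-21881, Rational(-1, 9010)) = Rational(-197147811, 9010) ≈ -21881.)
Mul(Add(Function('t')(-111, Function('Q')(10)), Function('J')(-122, 111)), Pow(Add(c, Function('u')(153, -30)), -1)) = Mul(Add(Mul(Rational(-3, 2), 10), -122), Pow(Add(Rational(-197147811, 9010), Add(Rational(5, 7), Mul(Rational(-1, 7), Pow(Add(1, -30), 2)))), -1)) = Mul(Add(-15, -122), Pow(Add(Rational(-197147811, 9010), Add(Rational(5, 7), Mul(Rational(-1, 7), Pow(-29, 2)))), -1)) = Mul(-137, Pow(Add(Rational(-197147811, 9010), Add(Rational(5, 7), Mul(Rational(-1, 7), 841))), -1)) = Mul(-137, Pow(Add(Rational(-197147811, 9010), Add(Rational(5, 7), Rational(-841, 7))), -1)) = Mul(-137, Pow(Add(Rational(-197147811, 9010), Rational(-836, 7)), -1)) = Mul(-137, Pow(Rational(-1387567037, 63070), -1)) = Mul(-137, Rational(-63070, 1387567037)) = Rational(8640590, 1387567037)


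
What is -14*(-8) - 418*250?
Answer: -104388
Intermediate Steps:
-14*(-8) - 418*250 = 112 - 104500 = -104388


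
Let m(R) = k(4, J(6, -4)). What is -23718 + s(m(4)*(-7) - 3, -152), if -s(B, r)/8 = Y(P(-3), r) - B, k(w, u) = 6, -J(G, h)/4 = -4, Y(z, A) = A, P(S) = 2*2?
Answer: -22862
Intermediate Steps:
P(S) = 4
J(G, h) = 16 (J(G, h) = -4*(-4) = 16)
m(R) = 6
s(B, r) = -8*r + 8*B (s(B, r) = -8*(r - B) = -8*r + 8*B)
-23718 + s(m(4)*(-7) - 3, -152) = -23718 + (-8*(-152) + 8*(6*(-7) - 3)) = -23718 + (1216 + 8*(-42 - 3)) = -23718 + (1216 + 8*(-45)) = -23718 + (1216 - 360) = -23718 + 856 = -22862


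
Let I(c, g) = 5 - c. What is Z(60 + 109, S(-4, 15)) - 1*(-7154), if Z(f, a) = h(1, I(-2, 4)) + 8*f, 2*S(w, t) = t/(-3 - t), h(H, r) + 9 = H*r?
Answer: 8504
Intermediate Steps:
h(H, r) = -9 + H*r
S(w, t) = t/(2*(-3 - t)) (S(w, t) = (t/(-3 - t))/2 = t/(2*(-3 - t)))
Z(f, a) = -2 + 8*f (Z(f, a) = (-9 + 1*(5 - 1*(-2))) + 8*f = (-9 + 1*(5 + 2)) + 8*f = (-9 + 1*7) + 8*f = (-9 + 7) + 8*f = -2 + 8*f)
Z(60 + 109, S(-4, 15)) - 1*(-7154) = (-2 + 8*(60 + 109)) - 1*(-7154) = (-2 + 8*169) + 7154 = (-2 + 1352) + 7154 = 1350 + 7154 = 8504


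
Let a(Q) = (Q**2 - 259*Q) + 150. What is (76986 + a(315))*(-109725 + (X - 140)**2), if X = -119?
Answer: -4041627744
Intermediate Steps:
a(Q) = 150 + Q**2 - 259*Q
(76986 + a(315))*(-109725 + (X - 140)**2) = (76986 + (150 + 315**2 - 259*315))*(-109725 + (-119 - 140)**2) = (76986 + (150 + 99225 - 81585))*(-109725 + (-259)**2) = (76986 + 17790)*(-109725 + 67081) = 94776*(-42644) = -4041627744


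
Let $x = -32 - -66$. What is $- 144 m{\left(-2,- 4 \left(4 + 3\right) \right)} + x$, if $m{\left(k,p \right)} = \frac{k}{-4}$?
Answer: $-38$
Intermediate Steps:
$m{\left(k,p \right)} = - \frac{k}{4}$ ($m{\left(k,p \right)} = k \left(- \frac{1}{4}\right) = - \frac{k}{4}$)
$x = 34$ ($x = -32 + 66 = 34$)
$- 144 m{\left(-2,- 4 \left(4 + 3\right) \right)} + x = - 144 \left(\left(- \frac{1}{4}\right) \left(-2\right)\right) + 34 = \left(-144\right) \frac{1}{2} + 34 = -72 + 34 = -38$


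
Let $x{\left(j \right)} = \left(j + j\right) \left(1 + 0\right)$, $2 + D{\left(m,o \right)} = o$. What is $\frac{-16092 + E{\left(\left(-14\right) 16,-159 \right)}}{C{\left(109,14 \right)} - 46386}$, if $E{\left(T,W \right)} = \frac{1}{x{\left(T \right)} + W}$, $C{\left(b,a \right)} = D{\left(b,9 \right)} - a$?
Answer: $\frac{9767845}{28160551} \approx 0.34686$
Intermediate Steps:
$D{\left(m,o \right)} = -2 + o$
$C{\left(b,a \right)} = 7 - a$ ($C{\left(b,a \right)} = \left(-2 + 9\right) - a = 7 - a$)
$x{\left(j \right)} = 2 j$ ($x{\left(j \right)} = 2 j 1 = 2 j$)
$E{\left(T,W \right)} = \frac{1}{W + 2 T}$ ($E{\left(T,W \right)} = \frac{1}{2 T + W} = \frac{1}{W + 2 T}$)
$\frac{-16092 + E{\left(\left(-14\right) 16,-159 \right)}}{C{\left(109,14 \right)} - 46386} = \frac{-16092 + \frac{1}{-159 + 2 \left(\left(-14\right) 16\right)}}{\left(7 - 14\right) - 46386} = \frac{-16092 + \frac{1}{-159 + 2 \left(-224\right)}}{\left(7 - 14\right) - 46386} = \frac{-16092 + \frac{1}{-159 - 448}}{-7 - 46386} = \frac{-16092 + \frac{1}{-607}}{-46393} = \left(-16092 - \frac{1}{607}\right) \left(- \frac{1}{46393}\right) = \left(- \frac{9767845}{607}\right) \left(- \frac{1}{46393}\right) = \frac{9767845}{28160551}$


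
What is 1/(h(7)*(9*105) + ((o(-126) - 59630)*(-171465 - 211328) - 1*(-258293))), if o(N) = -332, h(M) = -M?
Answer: 1/22953285544 ≈ 4.3567e-11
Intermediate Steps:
1/(h(7)*(9*105) + ((o(-126) - 59630)*(-171465 - 211328) - 1*(-258293))) = 1/((-1*7)*(9*105) + ((-332 - 59630)*(-171465 - 211328) - 1*(-258293))) = 1/(-7*945 + (-59962*(-382793) + 258293)) = 1/(-6615 + (22953033866 + 258293)) = 1/(-6615 + 22953292159) = 1/22953285544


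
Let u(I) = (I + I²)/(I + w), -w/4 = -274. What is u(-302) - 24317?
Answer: -9608398/397 ≈ -24203.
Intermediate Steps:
w = 1096 (w = -4*(-274) = 1096)
u(I) = (I + I²)/(1096 + I) (u(I) = (I + I²)/(I + 1096) = (I + I²)/(1096 + I))
u(-302) - 24317 = -302*(1 - 302)/(1096 - 302) - 24317 = -302*(-301)/794 - 24317 = -302*1/794*(-301) - 24317 = 45451/397 - 24317 = -9608398/397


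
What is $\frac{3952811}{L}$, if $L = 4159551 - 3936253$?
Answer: $\frac{3952811}{223298} \approx 17.702$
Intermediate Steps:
$L = 223298$
$\frac{3952811}{L} = \frac{3952811}{223298}$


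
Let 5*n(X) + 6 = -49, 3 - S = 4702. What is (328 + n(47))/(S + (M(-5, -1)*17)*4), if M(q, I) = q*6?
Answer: -317/6739 ≈ -0.047040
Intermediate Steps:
M(q, I) = 6*q
S = -4699 (S = 3 - 1*4702 = 3 - 4702 = -4699)
n(X) = -11 (n(X) = -6/5 + (1/5)*(-49) = -6/5 - 49/5 = -11)
(328 + n(47))/(S + (M(-5, -1)*17)*4) = (328 - 11)/(-4699 + ((6*(-5))*17)*4) = 317/(-4699 - 30*17*4) = 317/(-4699 - 510*4) = 317/(-4699 - 2040) = 317/(-6739) = 317*(-1/6739) = -317/6739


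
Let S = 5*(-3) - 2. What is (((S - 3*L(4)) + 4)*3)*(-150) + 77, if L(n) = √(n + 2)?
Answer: 5927 + 1350*√6 ≈ 9233.8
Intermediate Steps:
L(n) = √(2 + n)
S = -17 (S = -15 - 2 = -17)
(((S - 3*L(4)) + 4)*3)*(-150) + 77 = (((-17 - 3*√(2 + 4)) + 4)*3)*(-150) + 77 = (((-17 - 3*√6) + 4)*3)*(-150) + 77 = ((-13 - 3*√6)*3)*(-150) + 77 = (-39 - 9*√6)*(-150) + 77 = (5850 + 1350*√6) + 77 = 5927 + 1350*√6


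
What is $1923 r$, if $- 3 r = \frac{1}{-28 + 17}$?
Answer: $\frac{641}{11} \approx 58.273$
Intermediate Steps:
$r = \frac{1}{33}$ ($r = - \frac{1}{3 \left(-28 + 17\right)} = - \frac{1}{3 \left(-11\right)} = \left(- \frac{1}{3}\right) \left(- \frac{1}{11}\right) = \frac{1}{33} \approx 0.030303$)
$1923 r = 1923 \cdot \frac{1}{33} = \frac{641}{11}$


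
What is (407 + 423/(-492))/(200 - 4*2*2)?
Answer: 66607/30176 ≈ 2.2073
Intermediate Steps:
(407 + 423/(-492))/(200 - 4*2*2) = (407 + 423*(-1/492))/(200 - 8*2) = (407 - 141/164)/(200 - 16) = (66607/164)/184 = (66607/164)*(1/184) = 66607/30176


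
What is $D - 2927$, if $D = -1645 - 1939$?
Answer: $-6511$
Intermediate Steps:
$D = -3584$
$D - 2927 = -3584 - 2927 = -6511$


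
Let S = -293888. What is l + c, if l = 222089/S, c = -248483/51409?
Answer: -12063363615/2158355456 ≈ -5.5891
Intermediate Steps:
c = -248483/51409 (c = -248483*1/51409 = -248483/51409 ≈ -4.8335)
l = -31727/41984 (l = 222089/(-293888) = 222089*(-1/293888) = -31727/41984 ≈ -0.75569)
l + c = -31727/41984 - 248483/51409 = -12063363615/2158355456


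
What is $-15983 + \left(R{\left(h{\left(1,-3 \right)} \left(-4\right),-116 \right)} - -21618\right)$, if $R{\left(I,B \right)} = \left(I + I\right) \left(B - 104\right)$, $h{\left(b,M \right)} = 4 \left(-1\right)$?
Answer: $-1405$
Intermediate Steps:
$h{\left(b,M \right)} = -4$
$R{\left(I,B \right)} = 2 I \left(-104 + B\right)$
$-15983 + \left(R{\left(h{\left(1,-3 \right)} \left(-4\right),-116 \right)} - -21618\right) = -15983 + \left(2 \left(\left(-4\right) \left(-4\right)\right) \left(-104 - 116\right) - -21618\right) = -15983 + \left(2 \cdot 16 \left(-220\right) + 21618\right) = -15983 + \left(-7040 + 21618\right) = -15983 + 14578 = -1405$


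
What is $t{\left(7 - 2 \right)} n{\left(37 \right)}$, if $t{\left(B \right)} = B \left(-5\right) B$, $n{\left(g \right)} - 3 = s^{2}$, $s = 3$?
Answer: $-1500$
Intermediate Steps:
$n{\left(g \right)} = 12$ ($n{\left(g \right)} = 3 + 3^{2} = 3 + 9 = 12$)
$t{\left(B \right)} = - 5 B^{2}$ ($t{\left(B \right)} = - 5 B B = - 5 B^{2}$)
$t{\left(7 - 2 \right)} n{\left(37 \right)} = - 5 \left(7 - 2\right)^{2} \cdot 12 = - 5 \cdot 5^{2} \cdot 12 = \left(-5\right) 25 \cdot 12 = \left(-125\right) 12 = -1500$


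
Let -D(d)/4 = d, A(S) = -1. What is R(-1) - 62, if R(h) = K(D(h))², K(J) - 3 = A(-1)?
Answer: -58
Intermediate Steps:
D(d) = -4*d
K(J) = 2 (K(J) = 3 - 1 = 2)
R(h) = 4 (R(h) = 2² = 4)
R(-1) - 62 = 4 - 62 = -58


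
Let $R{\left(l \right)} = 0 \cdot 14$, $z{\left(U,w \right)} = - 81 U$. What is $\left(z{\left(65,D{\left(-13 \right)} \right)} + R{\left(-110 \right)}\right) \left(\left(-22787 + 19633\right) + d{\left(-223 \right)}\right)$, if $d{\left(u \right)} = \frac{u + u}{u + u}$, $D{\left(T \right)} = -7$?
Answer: $16600545$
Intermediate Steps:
$d{\left(u \right)} = 1$ ($d{\left(u \right)} = \frac{2 u}{2 u} = 2 u \frac{1}{2 u} = 1$)
$R{\left(l \right)} = 0$
$\left(z{\left(65,D{\left(-13 \right)} \right)} + R{\left(-110 \right)}\right) \left(\left(-22787 + 19633\right) + d{\left(-223 \right)}\right) = \left(\left(-81\right) 65 + 0\right) \left(\left(-22787 + 19633\right) + 1\right) = \left(-5265 + 0\right) \left(-3154 + 1\right) = \left(-5265\right) \left(-3153\right) = 16600545$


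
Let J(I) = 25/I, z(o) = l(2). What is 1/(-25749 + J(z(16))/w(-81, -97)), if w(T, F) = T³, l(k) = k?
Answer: -1062882/27368148643 ≈ -3.8836e-5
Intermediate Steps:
z(o) = 2
1/(-25749 + J(z(16))/w(-81, -97)) = 1/(-25749 + (25/2)/((-81)³)) = 1/(-25749 + (25*(½))/(-531441)) = 1/(-25749 + (25/2)*(-1/531441)) = 1/(-25749 - 25/1062882) = 1/(-27368148643/1062882) = -1062882/27368148643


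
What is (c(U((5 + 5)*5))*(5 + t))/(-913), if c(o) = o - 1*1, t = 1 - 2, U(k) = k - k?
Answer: 4/913 ≈ 0.0043812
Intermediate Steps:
U(k) = 0
t = -1
c(o) = -1 + o (c(o) = o - 1 = -1 + o)
(c(U((5 + 5)*5))*(5 + t))/(-913) = ((-1 + 0)*(5 - 1))/(-913) = -1*4*(-1/913) = -4*(-1/913) = 4/913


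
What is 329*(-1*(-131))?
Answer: 43099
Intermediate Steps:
329*(-1*(-131)) = 329*131 = 43099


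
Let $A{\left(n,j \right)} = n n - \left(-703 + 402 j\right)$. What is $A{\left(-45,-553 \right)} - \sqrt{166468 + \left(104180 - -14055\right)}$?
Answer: $225034 - \sqrt{284703} \approx 2.245 \cdot 10^{5}$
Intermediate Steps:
$A{\left(n,j \right)} = 703 + n^{2} - 402 j$ ($A{\left(n,j \right)} = n^{2} - \left(-703 + 402 j\right) = 703 + n^{2} - 402 j$)
$A{\left(-45,-553 \right)} - \sqrt{166468 + \left(104180 - -14055\right)} = \left(703 + \left(-45\right)^{2} - -222306\right) - \sqrt{166468 + \left(104180 - -14055\right)} = \left(703 + 2025 + 222306\right) - \sqrt{166468 + \left(104180 + 14055\right)} = 225034 - \sqrt{166468 + 118235} = 225034 - \sqrt{284703}$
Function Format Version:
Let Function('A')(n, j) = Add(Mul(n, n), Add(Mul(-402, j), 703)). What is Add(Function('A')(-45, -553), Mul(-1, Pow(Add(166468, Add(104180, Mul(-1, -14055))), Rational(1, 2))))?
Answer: Add(225034, Mul(-1, Pow(284703, Rational(1, 2)))) ≈ 2.2450e+5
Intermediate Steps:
Function('A')(n, j) = Add(703, Pow(n, 2), Mul(-402, j)) (Function('A')(n, j) = Add(Pow(n, 2), Add(703, Mul(-402, j))) = Add(703, Pow(n, 2), Mul(-402, j)))
Add(Function('A')(-45, -553), Mul(-1, Pow(Add(166468, Add(104180, Mul(-1, -14055))), Rational(1, 2)))) = Add(Add(703, Pow(-45, 2), Mul(-402, -553)), Mul(-1, Pow(Add(166468, Add(104180, Mul(-1, -14055))), Rational(1, 2)))) = Add(Add(703, 2025, 222306), Mul(-1, Pow(Add(166468, Add(104180, 14055)), Rational(1, 2)))) = Add(225034, Mul(-1, Pow(Add(166468, 118235), Rational(1, 2)))) = Add(225034, Mul(-1, Pow(284703, Rational(1, 2))))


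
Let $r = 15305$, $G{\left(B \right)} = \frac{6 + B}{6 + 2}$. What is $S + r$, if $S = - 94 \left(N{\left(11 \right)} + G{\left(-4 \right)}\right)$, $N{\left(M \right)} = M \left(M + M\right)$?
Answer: $- \frac{14933}{2} \approx -7466.5$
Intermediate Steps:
$N{\left(M \right)} = 2 M^{2}$ ($N{\left(M \right)} = M 2 M = 2 M^{2}$)
$G{\left(B \right)} = \frac{3}{4} + \frac{B}{8}$ ($G{\left(B \right)} = \frac{6 + B}{8} = \left(6 + B\right) \frac{1}{8} = \frac{3}{4} + \frac{B}{8}$)
$S = - \frac{45543}{2}$ ($S = - 94 \left(2 \cdot 11^{2} + \left(\frac{3}{4} + \frac{1}{8} \left(-4\right)\right)\right) = - 94 \left(2 \cdot 121 + \left(\frac{3}{4} - \frac{1}{2}\right)\right) = - 94 \left(242 + \frac{1}{4}\right) = \left(-94\right) \frac{969}{4} = - \frac{45543}{2} \approx -22772.0$)
$S + r = - \frac{45543}{2} + 15305 = - \frac{14933}{2}$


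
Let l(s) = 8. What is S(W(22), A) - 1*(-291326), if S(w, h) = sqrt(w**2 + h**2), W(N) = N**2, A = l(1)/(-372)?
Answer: 291326 + 2*sqrt(506520037)/93 ≈ 2.9181e+5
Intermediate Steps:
A = -2/93 (A = 8/(-372) = 8*(-1/372) = -2/93 ≈ -0.021505)
S(w, h) = sqrt(h**2 + w**2)
S(W(22), A) - 1*(-291326) = sqrt((-2/93)**2 + (22**2)**2) - 1*(-291326) = sqrt(4/8649 + 484**2) + 291326 = sqrt(4/8649 + 234256) + 291326 = sqrt(2026080148/8649) + 291326 = 2*sqrt(506520037)/93 + 291326 = 291326 + 2*sqrt(506520037)/93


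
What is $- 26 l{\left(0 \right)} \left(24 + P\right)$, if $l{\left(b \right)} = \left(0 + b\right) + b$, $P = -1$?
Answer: $0$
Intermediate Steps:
$l{\left(b \right)} = 2 b$ ($l{\left(b \right)} = b + b = 2 b$)
$- 26 l{\left(0 \right)} \left(24 + P\right) = - 26 \cdot 2 \cdot 0 \left(24 - 1\right) = \left(-26\right) 0 \cdot 23 = 0 \cdot 23 = 0$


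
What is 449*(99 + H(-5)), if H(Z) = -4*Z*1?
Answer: 53431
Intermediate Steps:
H(Z) = -4*Z
449*(99 + H(-5)) = 449*(99 - 4*(-5)) = 449*(99 + 20) = 449*119 = 53431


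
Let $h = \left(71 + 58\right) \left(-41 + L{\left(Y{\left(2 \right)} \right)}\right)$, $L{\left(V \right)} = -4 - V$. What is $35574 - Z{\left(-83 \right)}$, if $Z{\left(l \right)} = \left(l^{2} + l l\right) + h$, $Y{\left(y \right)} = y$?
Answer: $27859$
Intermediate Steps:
$h = -6063$ ($h = \left(71 + 58\right) \left(-41 - 6\right) = 129 \left(-41 - 6\right) = 129 \left(-47\right) = -6063$)
$Z{\left(l \right)} = -6063 + 2 l^{2}$ ($Z{\left(l \right)} = \left(l^{2} + l l\right) - 6063 = \left(l^{2} + l^{2}\right) - 6063 = 2 l^{2} - 6063 = -6063 + 2 l^{2}$)
$35574 - Z{\left(-83 \right)} = 35574 - \left(-6063 + 2 \left(-83\right)^{2}\right) = 35574 - \left(-6063 + 2 \cdot 6889\right) = 35574 - \left(-6063 + 13778\right) = 35574 - 7715 = 27859$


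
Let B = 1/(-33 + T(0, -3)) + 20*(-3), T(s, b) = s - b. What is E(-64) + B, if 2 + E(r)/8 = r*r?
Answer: 980759/30 ≈ 32692.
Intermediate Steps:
B = -1801/30 (B = 1/(-33 + (0 - 1*(-3))) + 20*(-3) = 1/(-33 + (0 + 3)) - 60 = 1/(-33 + 3) - 60 = 1/(-30) - 60 = -1/30 - 60 = -1801/30 ≈ -60.033)
E(r) = -16 + 8*r² (E(r) = -16 + 8*(r*r) = -16 + 8*r²)
E(-64) + B = (-16 + 8*(-64)²) - 1801/30 = (-16 + 8*4096) - 1801/30 = (-16 + 32768) - 1801/30 = 32752 - 1801/30 = 980759/30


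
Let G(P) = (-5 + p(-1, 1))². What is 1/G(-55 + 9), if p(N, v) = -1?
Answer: 1/36 ≈ 0.027778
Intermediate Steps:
G(P) = 36 (G(P) = (-5 - 1)² = (-6)² = 36)
1/G(-55 + 9) = 1/36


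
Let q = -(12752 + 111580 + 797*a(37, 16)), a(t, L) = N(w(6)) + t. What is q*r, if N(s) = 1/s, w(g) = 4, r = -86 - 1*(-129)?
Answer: -26491483/4 ≈ -6.6229e+6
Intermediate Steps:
r = 43 (r = -86 + 129 = 43)
a(t, L) = 1/4 + t
q = -616081/4 (q = -(169761/4 + 111580) = -797/(1/(149/4 + (140 + 16))) = -797/(1/(149/4 + 156)) = -797/(1/(773/4)) = -797/4/773 = -797*773/4 = -616081/4 ≈ -1.5402e+5)
q*r = -616081/4*43 = -26491483/4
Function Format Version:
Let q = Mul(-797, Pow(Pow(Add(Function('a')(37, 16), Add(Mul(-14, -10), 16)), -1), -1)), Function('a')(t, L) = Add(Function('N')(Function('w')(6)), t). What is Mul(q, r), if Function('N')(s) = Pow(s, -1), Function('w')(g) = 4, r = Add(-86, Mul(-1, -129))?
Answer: Rational(-26491483, 4) ≈ -6.6229e+6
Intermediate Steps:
r = 43 (r = Add(-86, 129) = 43)
Function('a')(t, L) = Add(Rational(1, 4), t) (Function('a')(t, L) = Add(Pow(4, -1), t) = Add(Rational(1, 4), t))
q = Rational(-616081, 4) (q = Mul(-797, Pow(Pow(Add(Add(Rational(1, 4), 37), Add(Mul(-14, -10), 16)), -1), -1)) = Mul(-797, Pow(Pow(Add(Rational(149, 4), Add(140, 16)), -1), -1)) = Mul(-797, Pow(Pow(Add(Rational(149, 4), 156), -1), -1)) = Mul(-797, Pow(Pow(Rational(773, 4), -1), -1)) = Mul(-797, Pow(Rational(4, 773), -1)) = Mul(-797, Rational(773, 4)) = Rational(-616081, 4) ≈ -1.5402e+5)
Mul(q, r) = Mul(Rational(-616081, 4), 43) = Rational(-26491483, 4)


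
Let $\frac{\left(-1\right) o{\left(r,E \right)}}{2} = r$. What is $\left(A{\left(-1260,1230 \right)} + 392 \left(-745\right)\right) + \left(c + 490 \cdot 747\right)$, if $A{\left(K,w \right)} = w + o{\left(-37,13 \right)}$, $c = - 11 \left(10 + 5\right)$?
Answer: $75129$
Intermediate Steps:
$c = -165$ ($c = \left(-11\right) 15 = -165$)
$o{\left(r,E \right)} = - 2 r$
$A{\left(K,w \right)} = 74 + w$ ($A{\left(K,w \right)} = w - -74 = w + 74 = 74 + w$)
$\left(A{\left(-1260,1230 \right)} + 392 \left(-745\right)\right) + \left(c + 490 \cdot 747\right) = \left(\left(74 + 1230\right) + 392 \left(-745\right)\right) + \left(-165 + 490 \cdot 747\right) = \left(1304 - 292040\right) + \left(-165 + 366030\right) = -290736 + 365865 = 75129$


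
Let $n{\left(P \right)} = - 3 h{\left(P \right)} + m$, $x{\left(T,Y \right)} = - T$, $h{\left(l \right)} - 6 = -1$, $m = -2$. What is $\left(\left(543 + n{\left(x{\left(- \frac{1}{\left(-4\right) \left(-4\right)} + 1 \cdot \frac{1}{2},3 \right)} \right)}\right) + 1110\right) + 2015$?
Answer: $3651$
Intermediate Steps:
$h{\left(l \right)} = 5$ ($h{\left(l \right)} = 6 - 1 = 5$)
$n{\left(P \right)} = -17$ ($n{\left(P \right)} = \left(-3\right) 5 - 2 = -15 - 2 = -17$)
$\left(\left(543 + n{\left(x{\left(- \frac{1}{\left(-4\right) \left(-4\right)} + 1 \cdot \frac{1}{2},3 \right)} \right)}\right) + 1110\right) + 2015 = \left(\left(543 - 17\right) + 1110\right) + 2015 = \left(526 + 1110\right) + 2015 = 1636 + 2015 = 3651$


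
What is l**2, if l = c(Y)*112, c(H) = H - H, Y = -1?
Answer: 0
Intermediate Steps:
c(H) = 0
l = 0 (l = 0*112 = 0)
l**2 = 0**2 = 0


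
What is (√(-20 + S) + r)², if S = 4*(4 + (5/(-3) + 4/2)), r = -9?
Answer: 235/3 - 12*I*√6 ≈ 78.333 - 29.394*I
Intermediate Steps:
S = 52/3 (S = 4*(4 + (5*(-⅓) + 4*(½))) = 4*(4 + (-5/3 + 2)) = 4*(4 + ⅓) = 4*(13/3) = 52/3 ≈ 17.333)
(√(-20 + S) + r)² = (√(-20 + 52/3) - 9)² = (√(-8/3) - 9)² = (2*I*√6/3 - 9)² = (-9 + 2*I*√6/3)²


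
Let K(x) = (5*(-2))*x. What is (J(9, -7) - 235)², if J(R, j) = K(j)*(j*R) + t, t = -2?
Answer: 21594609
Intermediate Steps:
K(x) = -10*x
J(R, j) = -2 - 10*R*j² (J(R, j) = (-10*j)*(j*R) - 2 = (-10*j)*(R*j) - 2 = -10*R*j² - 2 = -2 - 10*R*j²)
(J(9, -7) - 235)² = ((-2 - 10*9*(-7)²) - 235)² = ((-2 - 10*9*49) - 235)² = ((-2 - 4410) - 235)² = (-4412 - 235)² = (-4647)² = 21594609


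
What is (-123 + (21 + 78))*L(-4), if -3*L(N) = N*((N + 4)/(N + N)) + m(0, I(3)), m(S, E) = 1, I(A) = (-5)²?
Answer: 8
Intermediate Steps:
I(A) = 25
L(N) = -1 - N/6 (L(N) = -(N*((N + 4)/(N + N)) + 1)/3 = -(N*((4 + N)/((2*N))) + 1)/3 = -(N*((4 + N)*(1/(2*N))) + 1)/3 = -(N*((4 + N)/(2*N)) + 1)/3 = -((2 + N/2) + 1)/3 = -(3 + N/2)/3 = -1 - N/6)
(-123 + (21 + 78))*L(-4) = (-123 + (21 + 78))*(-1 - ⅙*(-4)) = (-123 + 99)*(-1 + ⅔) = -24*(-⅓) = 8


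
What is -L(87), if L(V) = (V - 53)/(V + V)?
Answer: -17/87 ≈ -0.19540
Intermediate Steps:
L(V) = (-53 + V)/(2*V) (L(V) = (-53 + V)/((2*V)) = (-53 + V)*(1/(2*V)) = (-53 + V)/(2*V))
-L(87) = -(-53 + 87)/(2*87) = -34/(2*87) = -1*17/87 = -17/87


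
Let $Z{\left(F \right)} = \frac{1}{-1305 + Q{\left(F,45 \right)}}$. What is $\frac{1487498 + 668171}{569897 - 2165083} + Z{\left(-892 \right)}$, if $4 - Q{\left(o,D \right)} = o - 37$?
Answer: $- \frac{401752027}{296704596} \approx -1.354$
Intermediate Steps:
$Q{\left(o,D \right)} = 41 - o$ ($Q{\left(o,D \right)} = 4 - \left(o - 37\right) = 4 - \left(-37 + o\right) = 41 - o$)
$Z{\left(F \right)} = \frac{1}{-1264 - F}$ ($Z{\left(F \right)} = \frac{1}{-1305 - \left(-41 + F\right)} = \frac{1}{-1264 - F}$)
$\frac{1487498 + 668171}{569897 - 2165083} + Z{\left(-892 \right)} = \frac{1487498 + 668171}{569897 - 2165083} - \frac{1}{1264 - 892} = \frac{2155669}{-1595186} - \frac{1}{372} = 2155669 \left(- \frac{1}{1595186}\right) - \frac{1}{372} = - \frac{2155669}{1595186} - \frac{1}{372} = - \frac{401752027}{296704596}$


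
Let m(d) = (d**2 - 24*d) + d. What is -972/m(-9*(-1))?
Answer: 54/7 ≈ 7.7143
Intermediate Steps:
m(d) = d**2 - 23*d
-972/m(-9*(-1)) = -972*1/(9*(-23 - 9*(-1))) = -972*1/(9*(-23 + 9)) = -972/(9*(-14)) = -972/(-126) = -972*(-1/126) = 54/7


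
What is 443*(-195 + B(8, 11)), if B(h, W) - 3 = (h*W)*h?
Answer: 226816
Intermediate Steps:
B(h, W) = 3 + W*h² (B(h, W) = 3 + (h*W)*h = 3 + (W*h)*h = 3 + W*h²)
443*(-195 + B(8, 11)) = 443*(-195 + (3 + 11*8²)) = 443*(-195 + (3 + 11*64)) = 443*(-195 + (3 + 704)) = 443*(-195 + 707) = 443*512 = 226816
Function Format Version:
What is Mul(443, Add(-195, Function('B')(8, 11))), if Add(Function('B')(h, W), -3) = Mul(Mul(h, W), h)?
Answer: 226816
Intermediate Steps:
Function('B')(h, W) = Add(3, Mul(W, Pow(h, 2))) (Function('B')(h, W) = Add(3, Mul(Mul(h, W), h)) = Add(3, Mul(Mul(W, h), h)) = Add(3, Mul(W, Pow(h, 2))))
Mul(443, Add(-195, Function('B')(8, 11))) = Mul(443, Add(-195, Add(3, Mul(11, Pow(8, 2))))) = Mul(443, Add(-195, Add(3, Mul(11, 64)))) = Mul(443, Add(-195, Add(3, 704))) = Mul(443, Add(-195, 707)) = Mul(443, 512) = 226816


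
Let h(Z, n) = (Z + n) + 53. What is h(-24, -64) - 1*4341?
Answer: -4376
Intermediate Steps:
h(Z, n) = 53 + Z + n
h(-24, -64) - 1*4341 = (53 - 24 - 64) - 1*4341 = -35 - 4341 = -4376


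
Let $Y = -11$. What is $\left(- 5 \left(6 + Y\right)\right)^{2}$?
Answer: $625$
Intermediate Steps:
$\left(- 5 \left(6 + Y\right)\right)^{2} = \left(- 5 \left(6 - 11\right)\right)^{2} = \left(\left(-5\right) \left(-5\right)\right)^{2} = 25^{2} = 625$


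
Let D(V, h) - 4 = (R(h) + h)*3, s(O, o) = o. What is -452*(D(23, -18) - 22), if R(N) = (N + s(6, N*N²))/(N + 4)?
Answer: -3738492/7 ≈ -5.3407e+5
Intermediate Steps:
R(N) = (N + N³)/(4 + N) (R(N) = (N + N*N²)/(N + 4) = (N + N³)/(4 + N))
D(V, h) = 4 + 3*h + 3*(h + h³)/(4 + h) (D(V, h) = 4 + ((h + h³)/(4 + h) + h)*3 = 4 + (h + (h + h³)/(4 + h))*3 = 4 + (3*h + 3*(h + h³)/(4 + h)) = 4 + 3*h + 3*(h + h³)/(4 + h))
-452*(D(23, -18) - 22) = -452*((16 + 3*(-18)² + 3*(-18)³ + 19*(-18))/(4 - 18) - 22) = -452*((16 + 3*324 + 3*(-5832) - 342)/(-14) - 22) = -452*(-(16 + 972 - 17496 - 342)/14 - 22) = -452*(-1/14*(-16850) - 22) = -452*(8425/7 - 22) = -452*8271/7 = -3738492/7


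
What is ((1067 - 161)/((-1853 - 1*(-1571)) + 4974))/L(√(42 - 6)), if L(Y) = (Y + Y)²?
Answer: 151/112608 ≈ 0.0013409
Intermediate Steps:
L(Y) = 4*Y² (L(Y) = (2*Y)² = 4*Y²)
((1067 - 161)/((-1853 - 1*(-1571)) + 4974))/L(√(42 - 6)) = ((1067 - 161)/((-1853 - 1*(-1571)) + 4974))/((4*(√(42 - 6))²)) = (906/((-1853 + 1571) + 4974))/((4*(√36)²)) = (906/(-282 + 4974))/((4*6²)) = (906/4692)/((4*36)) = (906*(1/4692))/144 = (151/782)*(1/144) = 151/112608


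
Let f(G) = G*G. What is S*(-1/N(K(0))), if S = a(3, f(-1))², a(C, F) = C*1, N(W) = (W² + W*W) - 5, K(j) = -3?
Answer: -9/13 ≈ -0.69231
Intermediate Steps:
f(G) = G²
N(W) = -5 + 2*W² (N(W) = (W² + W²) - 5 = 2*W² - 5 = -5 + 2*W²)
a(C, F) = C
S = 9 (S = 3² = 9)
S*(-1/N(K(0))) = 9*(-1/(-5 + 2*(-3)²)) = 9*(-1/(-5 + 2*9)) = 9*(-1/(-5 + 18)) = 9*(-1/13) = -9/13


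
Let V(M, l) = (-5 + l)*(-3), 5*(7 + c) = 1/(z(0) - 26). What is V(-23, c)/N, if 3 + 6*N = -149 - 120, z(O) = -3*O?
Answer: -14049/17680 ≈ -0.79463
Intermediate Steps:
c = -911/130 (c = -7 + 1/(5*(-3*0 - 26)) = -7 + 1/(5*(0 - 26)) = -7 + (1/5)/(-26) = -7 + (1/5)*(-1/26) = -7 - 1/130 = -911/130 ≈ -7.0077)
V(M, l) = 15 - 3*l
N = -136/3 (N = -1/2 + (-149 - 120)/6 = -1/2 + (1/6)*(-269) = -1/2 - 269/6 = -136/3 ≈ -45.333)
V(-23, c)/N = (15 - 3*(-911/130))/(-136/3) = (15 + 2733/130)*(-3/136) = (4683/130)*(-3/136) = -14049/17680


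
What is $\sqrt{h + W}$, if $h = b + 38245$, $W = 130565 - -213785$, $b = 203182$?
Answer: $\sqrt{585777} \approx 765.36$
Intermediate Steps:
$W = 344350$ ($W = 130565 + 213785 = 344350$)
$h = 241427$ ($h = 203182 + 38245 = 241427$)
$\sqrt{h + W} = \sqrt{241427 + 344350} = \sqrt{585777}$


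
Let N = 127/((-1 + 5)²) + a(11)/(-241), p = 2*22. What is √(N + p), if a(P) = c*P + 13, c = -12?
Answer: 5*√1948967/964 ≈ 7.2409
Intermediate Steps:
p = 44
a(P) = 13 - 12*P (a(P) = -12*P + 13 = 13 - 12*P)
N = 32511/3856 (N = 127/((-1 + 5)²) + (13 - 12*11)/(-241) = 127/(4²) + (13 - 132)*(-1/241) = 127/16 - 119*(-1/241) = 127*(1/16) + 119/241 = 127/16 + 119/241 = 32511/3856 ≈ 8.4313)
√(N + p) = √(32511/3856 + 44) = √(202175/3856) = 5*√1948967/964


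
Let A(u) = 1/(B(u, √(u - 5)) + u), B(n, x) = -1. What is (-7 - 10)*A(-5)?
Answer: 17/6 ≈ 2.8333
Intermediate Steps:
A(u) = 1/(-1 + u)
(-7 - 10)*A(-5) = (-7 - 10)/(-1 - 5) = -17/(-6) = -17*(-⅙) = 17/6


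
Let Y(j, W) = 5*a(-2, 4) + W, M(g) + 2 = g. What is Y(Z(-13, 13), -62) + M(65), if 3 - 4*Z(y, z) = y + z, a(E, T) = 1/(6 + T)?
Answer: 3/2 ≈ 1.5000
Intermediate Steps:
M(g) = -2 + g
Z(y, z) = ¾ - y/4 - z/4 (Z(y, z) = ¾ - (y + z)/4 = ¾ + (-y/4 - z/4) = ¾ - y/4 - z/4)
Y(j, W) = ½ + W (Y(j, W) = 5/(6 + 4) + W = 5/10 + W = 5*(⅒) + W = ½ + W)
Y(Z(-13, 13), -62) + M(65) = (½ - 62) + (-2 + 65) = -123/2 + 63 = 3/2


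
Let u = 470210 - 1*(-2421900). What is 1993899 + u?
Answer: 4886009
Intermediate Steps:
u = 2892110 (u = 470210 + 2421900 = 2892110)
1993899 + u = 1993899 + 2892110 = 4886009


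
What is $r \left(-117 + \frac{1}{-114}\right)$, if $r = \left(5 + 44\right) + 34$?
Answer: $- \frac{1107137}{114} \approx -9711.7$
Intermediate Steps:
$r = 83$ ($r = 49 + 34 = 83$)
$r \left(-117 + \frac{1}{-114}\right) = 83 \left(-117 + \frac{1}{-114}\right) = 83 \left(-117 - \frac{1}{114}\right) = 83 \left(- \frac{13339}{114}\right) = - \frac{1107137}{114}$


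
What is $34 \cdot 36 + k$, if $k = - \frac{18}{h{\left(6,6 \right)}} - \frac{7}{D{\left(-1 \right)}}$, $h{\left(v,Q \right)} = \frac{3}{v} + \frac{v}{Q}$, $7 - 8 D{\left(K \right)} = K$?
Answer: $1205$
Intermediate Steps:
$D{\left(K \right)} = \frac{7}{8} - \frac{K}{8}$
$k = -19$ ($k = - \frac{18}{\frac{3}{6} + \frac{6}{6}} - \frac{7}{\frac{7}{8} - - \frac{1}{8}} = - \frac{18}{3 \cdot \frac{1}{6} + 6 \cdot \frac{1}{6}} - \frac{7}{\frac{7}{8} + \frac{1}{8}} = - \frac{18}{\frac{1}{2} + 1} - \frac{7}{1} = - \frac{18}{\frac{3}{2}} - 7 = \left(-18\right) \frac{2}{3} - 7 = -12 - 7 = -19$)
$34 \cdot 36 + k = 34 \cdot 36 - 19 = 1224 - 19 = 1205$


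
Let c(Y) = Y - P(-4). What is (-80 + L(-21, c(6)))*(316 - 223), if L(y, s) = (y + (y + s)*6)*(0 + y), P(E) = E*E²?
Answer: -540609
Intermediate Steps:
P(E) = E³
c(Y) = 64 + Y (c(Y) = Y - 1*(-4)³ = Y - 1*(-64) = Y + 64 = 64 + Y)
L(y, s) = y*(6*s + 7*y) (L(y, s) = (y + (s + y)*6)*y = (y + (6*s + 6*y))*y = (6*s + 7*y)*y = y*(6*s + 7*y))
(-80 + L(-21, c(6)))*(316 - 223) = (-80 - 21*(6*(64 + 6) + 7*(-21)))*(316 - 223) = (-80 - 21*(6*70 - 147))*93 = (-80 - 21*(420 - 147))*93 = (-80 - 21*273)*93 = (-80 - 5733)*93 = -5813*93 = -540609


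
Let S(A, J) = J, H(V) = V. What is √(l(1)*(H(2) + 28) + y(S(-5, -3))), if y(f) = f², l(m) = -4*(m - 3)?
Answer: √249 ≈ 15.780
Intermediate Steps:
l(m) = 12 - 4*m (l(m) = -4*(-3 + m) = 12 - 4*m)
√(l(1)*(H(2) + 28) + y(S(-5, -3))) = √((12 - 4*1)*(2 + 28) + (-3)²) = √((12 - 4)*30 + 9) = √(8*30 + 9) = √(240 + 9) = √249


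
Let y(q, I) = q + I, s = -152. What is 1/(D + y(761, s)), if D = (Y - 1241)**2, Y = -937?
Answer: 1/4744293 ≈ 2.1078e-7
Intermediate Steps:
y(q, I) = I + q
D = 4743684 (D = (-937 - 1241)**2 = (-2178)**2 = 4743684)
1/(D + y(761, s)) = 1/(4743684 + (-152 + 761)) = 1/(4743684 + 609) = 1/4744293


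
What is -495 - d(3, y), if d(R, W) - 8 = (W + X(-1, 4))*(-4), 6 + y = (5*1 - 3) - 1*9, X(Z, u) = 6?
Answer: -531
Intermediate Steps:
y = -13 (y = -6 + ((5*1 - 3) - 1*9) = -6 + ((5 - 3) - 9) = -6 + (2 - 9) = -6 - 7 = -13)
d(R, W) = -16 - 4*W (d(R, W) = 8 + (W + 6)*(-4) = 8 + (6 + W)*(-4) = 8 + (-24 - 4*W) = -16 - 4*W)
-495 - d(3, y) = -495 - (-16 - 4*(-13)) = -495 - (-16 + 52) = -495 - 1*36 = -495 - 36 = -531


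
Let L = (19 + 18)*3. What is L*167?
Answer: 18537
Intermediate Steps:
L = 111 (L = 37*3 = 111)
L*167 = 111*167 = 18537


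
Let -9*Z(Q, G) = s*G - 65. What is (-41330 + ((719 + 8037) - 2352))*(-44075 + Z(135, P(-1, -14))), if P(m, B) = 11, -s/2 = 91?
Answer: 1531342112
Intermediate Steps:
s = -182 (s = -2*91 = -182)
Z(Q, G) = 65/9 + 182*G/9 (Z(Q, G) = -(-182*G - 65)/9 = -(-65 - 182*G)/9 = 65/9 + 182*G/9)
(-41330 + ((719 + 8037) - 2352))*(-44075 + Z(135, P(-1, -14))) = (-41330 + ((719 + 8037) - 2352))*(-44075 + (65/9 + (182/9)*11)) = (-41330 + (8756 - 2352))*(-44075 + (65/9 + 2002/9)) = (-41330 + 6404)*(-44075 + 689/3) = -34926*(-131536/3) = 1531342112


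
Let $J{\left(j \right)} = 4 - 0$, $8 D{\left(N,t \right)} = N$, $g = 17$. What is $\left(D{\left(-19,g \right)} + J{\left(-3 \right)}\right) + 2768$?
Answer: $\frac{22157}{8} \approx 2769.6$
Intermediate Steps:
$D{\left(N,t \right)} = \frac{N}{8}$
$J{\left(j \right)} = 4$ ($J{\left(j \right)} = 4 + 0 = 4$)
$\left(D{\left(-19,g \right)} + J{\left(-3 \right)}\right) + 2768 = \left(\frac{1}{8} \left(-19\right) + 4\right) + 2768 = \left(- \frac{19}{8} + 4\right) + 2768 = \frac{13}{8} + 2768 = \frac{22157}{8}$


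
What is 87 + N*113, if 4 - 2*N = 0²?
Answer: 313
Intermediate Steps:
N = 2 (N = 2 - ½*0² = 2 - ½*0 = 2 + 0 = 2)
87 + N*113 = 87 + 2*113 = 87 + 226 = 313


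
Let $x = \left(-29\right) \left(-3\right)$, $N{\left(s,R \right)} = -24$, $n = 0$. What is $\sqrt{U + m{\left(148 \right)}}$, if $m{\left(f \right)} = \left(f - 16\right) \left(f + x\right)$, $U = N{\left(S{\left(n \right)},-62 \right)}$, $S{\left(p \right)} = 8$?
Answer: $6 \sqrt{861} \approx 176.06$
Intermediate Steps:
$U = -24$
$x = 87$
$m{\left(f \right)} = \left(-16 + f\right) \left(87 + f\right)$ ($m{\left(f \right)} = \left(f - 16\right) \left(f + 87\right) = \left(-16 + f\right) \left(87 + f\right)$)
$\sqrt{U + m{\left(148 \right)}} = \sqrt{-24 + \left(-1392 + 148^{2} + 71 \cdot 148\right)} = \sqrt{-24 + \left(-1392 + 21904 + 10508\right)} = \sqrt{-24 + 31020} = \sqrt{30996} = 6 \sqrt{861}$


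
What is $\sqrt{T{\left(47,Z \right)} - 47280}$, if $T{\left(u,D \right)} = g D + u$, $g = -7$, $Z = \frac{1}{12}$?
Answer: $\frac{i \sqrt{1700409}}{6} \approx 217.33 i$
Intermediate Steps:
$Z = \frac{1}{12} \approx 0.083333$
$T{\left(u,D \right)} = u - 7 D$ ($T{\left(u,D \right)} = - 7 D + u = u - 7 D$)
$\sqrt{T{\left(47,Z \right)} - 47280} = \sqrt{\left(47 - \frac{7}{12}\right) - 47280} = \sqrt{\frac{557}{12} - 47280} = \sqrt{- \frac{566803}{12}} = \frac{i \sqrt{1700409}}{6}$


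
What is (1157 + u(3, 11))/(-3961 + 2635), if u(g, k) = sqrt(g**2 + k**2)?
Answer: -89/102 - sqrt(130)/1326 ≈ -0.88115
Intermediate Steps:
(1157 + u(3, 11))/(-3961 + 2635) = (1157 + sqrt(3**2 + 11**2))/(-3961 + 2635) = (1157 + sqrt(9 + 121))/(-1326) = (1157 + sqrt(130))*(-1/1326) = -89/102 - sqrt(130)/1326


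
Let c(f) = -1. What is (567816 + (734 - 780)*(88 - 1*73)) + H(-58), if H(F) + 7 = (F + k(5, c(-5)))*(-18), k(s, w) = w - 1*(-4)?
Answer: 568109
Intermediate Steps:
k(s, w) = 4 + w (k(s, w) = w + 4 = 4 + w)
H(F) = -61 - 18*F (H(F) = -7 + (F + (4 - 1))*(-18) = -7 + (F + 3)*(-18) = -7 + (3 + F)*(-18) = -7 + (-54 - 18*F) = -61 - 18*F)
(567816 + (734 - 780)*(88 - 1*73)) + H(-58) = (567816 + (734 - 780)*(88 - 1*73)) + (-61 - 18*(-58)) = (567816 - 46*(88 - 73)) + (-61 + 1044) = (567816 - 46*15) + 983 = (567816 - 690) + 983 = 567126 + 983 = 568109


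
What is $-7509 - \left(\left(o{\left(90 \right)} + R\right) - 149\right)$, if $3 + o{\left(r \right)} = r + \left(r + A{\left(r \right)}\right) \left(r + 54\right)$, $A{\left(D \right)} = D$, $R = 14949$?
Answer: $-48316$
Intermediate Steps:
$o{\left(r \right)} = -3 + r + 2 r \left(54 + r\right)$ ($o{\left(r \right)} = -3 + \left(r + \left(r + r\right) \left(r + 54\right)\right) = -3 + \left(r + 2 r \left(54 + r\right)\right) = -3 + r + 2 r \left(54 + r\right)$)
$-7509 - \left(\left(o{\left(90 \right)} + R\right) - 149\right) = -7509 - \left(\left(\left(-3 + 2 \cdot 90^{2} + 109 \cdot 90\right) + 14949\right) - 149\right) = -7509 - \left(\left(\left(-3 + 2 \cdot 8100 + 9810\right) + 14949\right) - 149\right) = -7509 - \left(\left(\left(-3 + 16200 + 9810\right) + 14949\right) - 149\right) = -7509 - \left(\left(26007 + 14949\right) - 149\right) = -7509 - \left(40956 - 149\right) = -7509 - 40807 = -48316$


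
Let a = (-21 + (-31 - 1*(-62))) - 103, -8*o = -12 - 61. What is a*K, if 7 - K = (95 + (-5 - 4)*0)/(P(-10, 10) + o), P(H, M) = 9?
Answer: -4743/29 ≈ -163.55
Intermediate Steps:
o = 73/8 (o = -(-12 - 61)/8 = -⅛*(-73) = 73/8 ≈ 9.1250)
K = 51/29 (K = 7 - (95 + (-5 - 4)*0)/(9 + 73/8) = 7 - (95 - 9*0)/145/8 = 7 - (95 + 0)*8/145 = 7 - 95*8/145 = 7 - 1*152/29 = 7 - 152/29 = 51/29 ≈ 1.7586)
a = -93 (a = (-21 + (-31 + 62)) - 103 = (-21 + 31) - 103 = 10 - 103 = -93)
a*K = -93*51/29 = -4743/29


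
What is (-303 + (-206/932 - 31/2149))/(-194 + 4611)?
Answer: -303670295/4423333978 ≈ -0.068652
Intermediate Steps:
(-303 + (-206/932 - 31/2149))/(-194 + 4611) = (-303 + (-206*1/932 - 31*1/2149))/4417 = (-303 + (-103/466 - 31/2149))*(1/4417) = (-303 - 235793/1001434)*(1/4417) = -303670295/1001434*1/4417 = -303670295/4423333978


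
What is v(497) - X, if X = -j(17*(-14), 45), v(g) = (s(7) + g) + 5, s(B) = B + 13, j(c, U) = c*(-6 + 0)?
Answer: 1950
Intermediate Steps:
j(c, U) = -6*c (j(c, U) = c*(-6) = -6*c)
s(B) = 13 + B
v(g) = 25 + g (v(g) = ((13 + 7) + g) + 5 = (20 + g) + 5 = 25 + g)
X = -1428 (X = -(-6)*17*(-14) = -(-6)*(-238) = -1*1428 = -1428)
v(497) - X = (25 + 497) - 1*(-1428) = 522 + 1428 = 1950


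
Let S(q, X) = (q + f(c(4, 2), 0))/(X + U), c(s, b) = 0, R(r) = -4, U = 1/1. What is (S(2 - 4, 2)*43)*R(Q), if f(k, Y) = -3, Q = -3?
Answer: 860/3 ≈ 286.67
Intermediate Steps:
U = 1 (U = 1*1 = 1)
S(q, X) = (-3 + q)/(1 + X) (S(q, X) = (q - 3)/(X + 1) = (-3 + q)/(1 + X))
(S(2 - 4, 2)*43)*R(Q) = (((-3 + (2 - 4))/(1 + 2))*43)*(-4) = (((-3 - 2)/3)*43)*(-4) = (((1/3)*(-5))*43)*(-4) = -5/3*43*(-4) = -215/3*(-4) = 860/3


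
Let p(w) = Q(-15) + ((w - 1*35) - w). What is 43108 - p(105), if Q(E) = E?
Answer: 43158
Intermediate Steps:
p(w) = -50 (p(w) = -15 + ((w - 1*35) - w) = -15 + ((w - 35) - w) = -15 + ((-35 + w) - w) = -15 - 35 = -50)
43108 - p(105) = 43108 - 1*(-50) = 43108 + 50 = 43158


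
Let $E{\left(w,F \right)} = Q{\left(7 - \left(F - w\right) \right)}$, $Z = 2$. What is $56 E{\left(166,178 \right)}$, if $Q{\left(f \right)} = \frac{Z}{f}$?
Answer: $- \frac{112}{5} \approx -22.4$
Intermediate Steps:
$Q{\left(f \right)} = \frac{2}{f}$
$E{\left(w,F \right)} = \frac{2}{7 + w - F}$ ($E{\left(w,F \right)} = \frac{2}{7 - \left(F - w\right)} = \frac{2}{7 + w - F}$)
$56 E{\left(166,178 \right)} = 56 \frac{2}{7 + 166 - 178} = 56 \frac{2}{-5} = 56 \cdot 2 \left(- \frac{1}{5}\right) = 56 \left(- \frac{2}{5}\right) = - \frac{112}{5}$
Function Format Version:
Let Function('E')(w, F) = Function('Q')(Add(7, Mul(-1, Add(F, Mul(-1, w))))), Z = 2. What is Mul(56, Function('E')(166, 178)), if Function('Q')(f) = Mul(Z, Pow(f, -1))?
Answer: Rational(-112, 5) ≈ -22.400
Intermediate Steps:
Function('Q')(f) = Mul(2, Pow(f, -1))
Function('E')(w, F) = Mul(2, Pow(Add(7, w, Mul(-1, F)), -1)) (Function('E')(w, F) = Mul(2, Pow(Add(7, Mul(-1, Add(F, Mul(-1, w)))), -1)) = Mul(2, Pow(Add(7, Add(w, Mul(-1, F))), -1)) = Mul(2, Pow(Add(7, w, Mul(-1, F)), -1)))
Mul(56, Function('E')(166, 178)) = Mul(56, Mul(2, Pow(Add(7, 166, Mul(-1, 178)), -1))) = Mul(56, Mul(2, Pow(Add(7, 166, -178), -1))) = Mul(56, Mul(2, Pow(-5, -1))) = Mul(56, Mul(2, Rational(-1, 5))) = Mul(56, Rational(-2, 5)) = Rational(-112, 5)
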